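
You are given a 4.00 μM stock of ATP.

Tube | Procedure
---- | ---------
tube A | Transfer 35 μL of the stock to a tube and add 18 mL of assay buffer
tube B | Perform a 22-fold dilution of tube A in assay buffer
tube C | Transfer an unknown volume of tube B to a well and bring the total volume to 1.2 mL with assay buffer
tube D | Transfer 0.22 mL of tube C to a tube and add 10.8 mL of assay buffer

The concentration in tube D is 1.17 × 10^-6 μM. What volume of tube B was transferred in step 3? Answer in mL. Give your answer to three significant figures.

0.199 mL

Step 1: 35 μL + 18 mL = 18035 μL total → factor 18035/35 = 515.29
Step 2: 22-fold → factor 22
Step 3: v brought to 1.2 mL → factor = 1.2 mL/v
Step 4: 0.22 mL + 10.8 mL = 11.02 mL total → factor 11.02/0.22 = 50.091
Product of known-step factors = 5.6784 × 10^5
Overall factor = 4.00 μM / (1.17 × 10^-6 μM) = 3.4188 × 10^6
Step-3 factor = 3.4188 × 10^6 / 5.6784 × 10^5 = 6.0207
v = 1.2 mL / 6.0207 = 0.199 mL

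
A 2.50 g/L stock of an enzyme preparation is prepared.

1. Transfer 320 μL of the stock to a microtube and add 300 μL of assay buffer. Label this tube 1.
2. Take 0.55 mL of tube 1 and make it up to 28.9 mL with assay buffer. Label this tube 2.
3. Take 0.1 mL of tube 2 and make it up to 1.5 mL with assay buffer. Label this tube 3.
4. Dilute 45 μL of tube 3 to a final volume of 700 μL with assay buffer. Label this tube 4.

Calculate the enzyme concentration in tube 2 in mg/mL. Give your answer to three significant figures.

Step 1: 320 μL + 300 μL = 620 μL total → factor 620/320 = 1.9375
Step 2: 0.55 mL brought to 28.9 mL → factor 28.9/0.55 = 52.545
Dilution factor through tube 2 = 1.9375 × 52.545 = 101.81
[tube 2] = 2.50 g/L / 101.81 = 0.02456 g/L = 0.0246 mg/mL

0.0246 mg/mL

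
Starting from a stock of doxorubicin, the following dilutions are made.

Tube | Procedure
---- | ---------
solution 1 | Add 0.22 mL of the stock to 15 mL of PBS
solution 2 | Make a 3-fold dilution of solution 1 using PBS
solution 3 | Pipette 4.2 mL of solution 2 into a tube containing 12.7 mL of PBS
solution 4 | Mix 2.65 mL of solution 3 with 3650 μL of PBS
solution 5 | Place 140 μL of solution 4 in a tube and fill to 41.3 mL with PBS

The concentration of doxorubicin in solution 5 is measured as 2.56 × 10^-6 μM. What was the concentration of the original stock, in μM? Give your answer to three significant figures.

1.50 μM

Step 1: 0.22 mL + 15 mL = 15.22 mL total → factor 15.22/0.22 = 69.182
Step 2: 3-fold → factor 3
Step 3: 4.2 mL + 12.7 mL = 16.9 mL total → factor 16.9/4.2 = 4.0238
Step 4: 2.65 mL + 3650 μL = 6.3 mL total → factor 6.3/2.65 = 2.3774
Step 5: 140 μL brought to 41.3 mL → factor 41300/140 = 295
Overall dilution factor = 69.182 × 3 × 4.0238 × 2.3774 × 295 = 5.8569 × 10^5
Stock = 2.56 × 10^-6 μM × 5.8569 × 10^5 = 1.50 μM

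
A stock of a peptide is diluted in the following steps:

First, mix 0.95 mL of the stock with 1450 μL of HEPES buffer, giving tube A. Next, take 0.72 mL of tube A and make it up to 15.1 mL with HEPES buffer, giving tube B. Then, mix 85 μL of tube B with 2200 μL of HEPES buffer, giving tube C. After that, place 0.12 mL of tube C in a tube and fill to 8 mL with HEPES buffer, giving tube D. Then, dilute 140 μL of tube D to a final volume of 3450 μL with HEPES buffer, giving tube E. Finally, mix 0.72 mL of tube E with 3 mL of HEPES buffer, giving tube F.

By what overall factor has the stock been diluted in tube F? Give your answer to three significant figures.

Step 1: 0.95 mL + 1450 μL = 2.4 mL total → factor 2.4/0.95 = 2.5263
Step 2: 0.72 mL brought to 15.1 mL → factor 15.1/0.72 = 20.972
Step 3: 85 μL + 2200 μL = 2285 μL total → factor 2285/85 = 26.882
Step 4: 0.12 mL brought to 8 mL → factor 8/0.12 = 66.667
Step 5: 140 μL brought to 3450 μL → factor 3450/140 = 24.643
Step 6: 0.72 mL + 3 mL = 3.72 mL total → factor 3.72/0.72 = 5.1667
Overall dilution factor = 2.5263 × 20.972 × 26.882 × 66.667 × 24.643 × 5.1667 = 1.209 × 10^7

1.21 × 10^7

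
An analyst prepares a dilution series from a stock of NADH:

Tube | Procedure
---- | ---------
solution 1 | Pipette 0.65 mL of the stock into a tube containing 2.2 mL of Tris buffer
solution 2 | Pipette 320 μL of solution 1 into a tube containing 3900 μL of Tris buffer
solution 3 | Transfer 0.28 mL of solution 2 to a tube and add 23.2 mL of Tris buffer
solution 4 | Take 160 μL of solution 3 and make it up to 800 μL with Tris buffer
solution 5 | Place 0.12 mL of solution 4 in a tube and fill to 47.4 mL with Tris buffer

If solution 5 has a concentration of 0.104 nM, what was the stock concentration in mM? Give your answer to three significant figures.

Step 1: 0.65 mL + 2.2 mL = 2.85 mL total → factor 2.85/0.65 = 4.3846
Step 2: 320 μL + 3900 μL = 4220 μL total → factor 4220/320 = 13.188
Step 3: 0.28 mL + 23.2 mL = 23.48 mL total → factor 23.48/0.28 = 83.857
Step 4: 160 μL brought to 800 μL → factor 800/160 = 5
Step 5: 0.12 mL brought to 47.4 mL → factor 47.4/0.12 = 395
Overall dilution factor = 4.3846 × 13.188 × 83.857 × 5 × 395 = 9.5764 × 10^6
Stock = 0.104 nM × 9.5764 × 10^6 = 9.959 × 10^5 nM = 0.996 mM

0.996 mM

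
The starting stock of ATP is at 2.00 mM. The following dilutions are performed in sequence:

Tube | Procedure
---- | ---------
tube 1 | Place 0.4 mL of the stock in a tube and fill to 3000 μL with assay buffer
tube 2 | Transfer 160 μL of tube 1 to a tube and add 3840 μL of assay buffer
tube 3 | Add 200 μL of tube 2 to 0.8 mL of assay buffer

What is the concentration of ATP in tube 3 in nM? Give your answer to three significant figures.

Step 1: 0.4 mL brought to 3000 μL → factor 3/0.4 = 7.5
Step 2: 160 μL + 3840 μL = 4000 μL total → factor 4000/160 = 25
Step 3: 200 μL + 0.8 mL = 1000 μL total → factor 1000/200 = 5
Overall dilution factor = 7.5 × 25 × 5 = 937.5
Final = 2.00 mM / 937.5 = 0.002133 mM = 2.13 × 10^3 nM

2.13 × 10^3 nM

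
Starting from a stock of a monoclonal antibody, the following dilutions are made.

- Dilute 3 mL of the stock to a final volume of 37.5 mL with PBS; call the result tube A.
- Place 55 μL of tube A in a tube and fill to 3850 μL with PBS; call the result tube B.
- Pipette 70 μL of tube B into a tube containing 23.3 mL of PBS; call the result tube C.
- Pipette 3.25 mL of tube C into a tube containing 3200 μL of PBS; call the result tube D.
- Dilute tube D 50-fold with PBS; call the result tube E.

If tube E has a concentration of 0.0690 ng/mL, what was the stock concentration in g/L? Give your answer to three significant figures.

2.00 g/L

Step 1: 3 mL brought to 37.5 mL → factor 37.5/3 = 12.5
Step 2: 55 μL brought to 3850 μL → factor 3850/55 = 70
Step 3: 70 μL + 23.3 mL = 23370 μL total → factor 23370/70 = 333.86
Step 4: 3.25 mL + 3200 μL = 6.45 mL total → factor 6.45/3.25 = 1.9846
Step 5: 50-fold → factor 50
Overall dilution factor = 12.5 × 70 × 333.86 × 1.9846 × 50 = 2.8988 × 10^7
Stock = 0.0690 ng/mL × 2.8988 × 10^7 = 2.000 × 10^6 ng/mL = 2.00 g/L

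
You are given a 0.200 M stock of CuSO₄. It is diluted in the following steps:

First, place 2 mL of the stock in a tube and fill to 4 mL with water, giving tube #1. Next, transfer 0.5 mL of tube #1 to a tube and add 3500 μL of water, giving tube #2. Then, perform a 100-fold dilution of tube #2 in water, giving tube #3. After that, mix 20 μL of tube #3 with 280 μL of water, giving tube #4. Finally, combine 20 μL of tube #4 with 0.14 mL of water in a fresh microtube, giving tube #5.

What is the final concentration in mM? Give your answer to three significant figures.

Step 1: 2 mL brought to 4 mL → factor 4/2 = 2
Step 2: 0.5 mL + 3500 μL = 4 mL total → factor 4/0.5 = 8
Step 3: 100-fold → factor 100
Step 4: 20 μL + 280 μL = 300 μL total → factor 300/20 = 15
Step 5: 20 μL + 0.14 mL = 160 μL total → factor 160/20 = 8
Overall dilution factor = 2 × 8 × 100 × 15 × 8 = 1.92 × 10^5
Final = 0.200 M / 1.92 × 10^5 = 1.042 × 10^-6 M = 0.00104 mM

0.00104 mM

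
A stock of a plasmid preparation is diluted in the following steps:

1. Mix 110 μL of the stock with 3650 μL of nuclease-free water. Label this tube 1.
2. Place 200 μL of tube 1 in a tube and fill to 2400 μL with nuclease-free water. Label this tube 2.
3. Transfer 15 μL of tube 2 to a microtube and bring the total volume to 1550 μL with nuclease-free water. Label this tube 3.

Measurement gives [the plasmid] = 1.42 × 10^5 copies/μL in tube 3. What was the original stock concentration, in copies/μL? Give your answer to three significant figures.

Step 1: 110 μL + 3650 μL = 3760 μL total → factor 3760/110 = 34.182
Step 2: 200 μL brought to 2400 μL → factor 2400/200 = 12
Step 3: 15 μL brought to 1550 μL → factor 1550/15 = 103.33
Overall dilution factor = 34.182 × 12 × 103.33 = 42385
Stock = 1.42 × 10^5 copies/μL × 42385 = 6.02 × 10^9 copies/μL

6.02 × 10^9 copies/μL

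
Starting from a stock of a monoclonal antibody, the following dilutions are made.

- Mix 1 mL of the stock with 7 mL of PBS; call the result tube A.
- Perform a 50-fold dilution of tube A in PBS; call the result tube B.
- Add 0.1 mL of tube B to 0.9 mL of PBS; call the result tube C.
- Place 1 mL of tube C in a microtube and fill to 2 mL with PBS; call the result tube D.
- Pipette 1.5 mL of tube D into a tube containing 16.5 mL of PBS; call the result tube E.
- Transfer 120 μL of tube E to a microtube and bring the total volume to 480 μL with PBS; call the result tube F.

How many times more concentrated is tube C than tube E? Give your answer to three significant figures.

Step 1: 1 mL + 7 mL = 8 mL total → factor 8/1 = 8
Step 2: 50-fold → factor 50
Step 3: 0.1 mL + 0.9 mL = 1 mL total → factor 1/0.1 = 10
Step 4: 1 mL brought to 2 mL → factor 2/1 = 2
Step 5: 1.5 mL + 16.5 mL = 18 mL total → factor 18/1.5 = 12
Dilution factor to tube C = 4000; to tube E = 96000
[tube C]/[tube E] = (factor to tube E)/(factor to tube C) = 96000/4000 = 24.0

24.0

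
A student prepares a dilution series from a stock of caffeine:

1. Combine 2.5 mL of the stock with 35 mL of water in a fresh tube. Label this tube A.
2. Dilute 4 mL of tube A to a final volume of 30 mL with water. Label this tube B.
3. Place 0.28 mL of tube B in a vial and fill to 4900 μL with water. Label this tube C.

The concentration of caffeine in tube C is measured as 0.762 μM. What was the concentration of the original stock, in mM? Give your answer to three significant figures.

Step 1: 2.5 mL + 35 mL = 37.5 mL total → factor 37.5/2.5 = 15
Step 2: 4 mL brought to 30 mL → factor 30/4 = 7.5
Step 3: 0.28 mL brought to 4900 μL → factor 4.9/0.28 = 17.5
Overall dilution factor = 15 × 7.5 × 17.5 = 1968.8
Stock = 0.762 μM × 1968.8 = 1500 μM = 1.50 mM

1.50 mM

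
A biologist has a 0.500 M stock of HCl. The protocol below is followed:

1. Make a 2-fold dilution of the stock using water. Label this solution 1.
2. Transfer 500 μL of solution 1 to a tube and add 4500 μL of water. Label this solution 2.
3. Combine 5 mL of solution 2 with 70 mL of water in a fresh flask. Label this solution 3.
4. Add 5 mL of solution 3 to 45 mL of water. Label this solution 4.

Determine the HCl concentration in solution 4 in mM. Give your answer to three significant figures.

0.167 mM

Step 1: 2-fold → factor 2
Step 2: 500 μL + 4500 μL = 5000 μL total → factor 5000/500 = 10
Step 3: 5 mL + 70 mL = 75 mL total → factor 75/5 = 15
Step 4: 5 mL + 45 mL = 50 mL total → factor 50/5 = 10
Overall dilution factor = 2 × 10 × 15 × 10 = 3000
Final = 0.500 M / 3000 = 0.0001667 M = 0.167 mM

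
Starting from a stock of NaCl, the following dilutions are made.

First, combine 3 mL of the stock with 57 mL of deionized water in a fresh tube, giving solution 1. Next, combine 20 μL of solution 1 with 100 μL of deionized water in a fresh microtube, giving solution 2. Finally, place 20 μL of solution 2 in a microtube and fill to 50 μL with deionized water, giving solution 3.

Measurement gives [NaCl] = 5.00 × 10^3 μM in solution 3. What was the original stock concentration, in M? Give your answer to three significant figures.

1.50 M

Step 1: 3 mL + 57 mL = 60 mL total → factor 60/3 = 20
Step 2: 20 μL + 100 μL = 120 μL total → factor 120/20 = 6
Step 3: 20 μL brought to 50 μL → factor 50/20 = 2.5
Overall dilution factor = 20 × 6 × 2.5 = 300
Stock = 5.00 × 10^3 μM × 300 = 1.500 × 10^6 μM = 1.50 M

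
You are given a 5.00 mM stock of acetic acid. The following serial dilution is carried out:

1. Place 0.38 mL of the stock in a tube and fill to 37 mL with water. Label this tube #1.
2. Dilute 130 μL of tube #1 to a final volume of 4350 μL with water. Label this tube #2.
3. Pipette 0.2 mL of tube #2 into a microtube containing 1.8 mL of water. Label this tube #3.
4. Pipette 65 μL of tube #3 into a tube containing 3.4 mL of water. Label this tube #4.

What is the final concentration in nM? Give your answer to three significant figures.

2.88 nM

Step 1: 0.38 mL brought to 37 mL → factor 37/0.38 = 97.368
Step 2: 130 μL brought to 4350 μL → factor 4350/130 = 33.462
Step 3: 0.2 mL + 1.8 mL = 2 mL total → factor 2/0.2 = 10
Step 4: 65 μL + 3.4 mL = 3465 μL total → factor 3465/65 = 53.308
Overall dilution factor = 97.368 × 33.462 × 10 × 53.308 = 1.7368 × 10^6
Final = 5.00 mM / 1.7368 × 10^6 = 2.879 × 10^-6 mM = 2.88 nM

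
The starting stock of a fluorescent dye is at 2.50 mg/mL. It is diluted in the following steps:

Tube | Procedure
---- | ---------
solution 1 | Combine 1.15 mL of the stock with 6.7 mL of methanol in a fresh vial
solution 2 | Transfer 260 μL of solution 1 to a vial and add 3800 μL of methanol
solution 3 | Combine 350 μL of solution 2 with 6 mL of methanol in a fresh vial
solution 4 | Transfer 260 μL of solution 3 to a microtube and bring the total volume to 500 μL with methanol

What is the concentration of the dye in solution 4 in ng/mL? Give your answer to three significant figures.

Step 1: 1.15 mL + 6.7 mL = 7.85 mL total → factor 7.85/1.15 = 6.8261
Step 2: 260 μL + 3800 μL = 4060 μL total → factor 4060/260 = 15.615
Step 3: 350 μL + 6 mL = 6350 μL total → factor 6350/350 = 18.143
Step 4: 260 μL brought to 500 μL → factor 500/260 = 1.9231
Overall dilution factor = 6.8261 × 15.615 × 18.143 × 1.9231 = 3719
Final = 2.50 mg/mL / 3719 = 0.0006722 mg/mL = 672 ng/mL

672 ng/mL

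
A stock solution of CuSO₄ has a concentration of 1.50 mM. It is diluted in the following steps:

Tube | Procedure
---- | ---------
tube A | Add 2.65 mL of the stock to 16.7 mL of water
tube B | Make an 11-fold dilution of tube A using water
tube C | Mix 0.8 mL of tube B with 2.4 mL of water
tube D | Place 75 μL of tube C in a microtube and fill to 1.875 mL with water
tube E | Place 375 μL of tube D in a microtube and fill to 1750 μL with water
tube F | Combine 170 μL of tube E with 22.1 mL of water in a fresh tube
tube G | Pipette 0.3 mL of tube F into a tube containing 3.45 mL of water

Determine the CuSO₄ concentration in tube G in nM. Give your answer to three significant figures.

Step 1: 2.65 mL + 16.7 mL = 19.35 mL total → factor 19.35/2.65 = 7.3019
Step 2: 11-fold → factor 11
Step 3: 0.8 mL + 2.4 mL = 3.2 mL total → factor 3.2/0.8 = 4
Step 4: 75 μL brought to 1.875 mL → factor 1875/75 = 25
Step 5: 375 μL brought to 1750 μL → factor 1750/375 = 4.6667
Step 6: 170 μL + 22.1 mL = 22270 μL total → factor 22270/170 = 131
Step 7: 0.3 mL + 3.45 mL = 3.75 mL total → factor 3.75/0.3 = 12.5
Overall dilution factor = 7.3019 × 11 × 4 × 25 × 4.6667 × 131 × 12.5 = 6.1378 × 10^7
Final = 1.50 mM / 6.1378 × 10^7 = 2.444 × 10^-8 mM = 0.0244 nM

0.0244 nM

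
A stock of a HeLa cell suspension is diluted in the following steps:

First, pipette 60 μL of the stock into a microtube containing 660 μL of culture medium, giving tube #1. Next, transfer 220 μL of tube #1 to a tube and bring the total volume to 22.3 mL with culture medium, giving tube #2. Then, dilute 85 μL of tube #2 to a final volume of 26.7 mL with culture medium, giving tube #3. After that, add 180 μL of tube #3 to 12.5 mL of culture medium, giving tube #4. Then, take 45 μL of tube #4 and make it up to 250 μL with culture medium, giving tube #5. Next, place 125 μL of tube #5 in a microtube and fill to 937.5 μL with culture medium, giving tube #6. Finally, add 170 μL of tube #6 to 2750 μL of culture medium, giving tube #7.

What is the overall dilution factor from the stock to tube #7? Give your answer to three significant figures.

Step 1: 60 μL + 660 μL = 720 μL total → factor 720/60 = 12
Step 2: 220 μL brought to 22.3 mL → factor 22300/220 = 101.36
Step 3: 85 μL brought to 26.7 mL → factor 26700/85 = 314.12
Step 4: 180 μL + 12.5 mL = 12680 μL total → factor 12680/180 = 70.444
Step 5: 45 μL brought to 250 μL → factor 250/45 = 5.5556
Step 6: 125 μL brought to 937.5 μL → factor 937.5/125 = 7.5
Step 7: 170 μL + 2750 μL = 2920 μL total → factor 2920/170 = 17.176
Overall dilution factor = 12 × 101.36 × 314.12 × 70.444 × 5.5556 × 7.5 × 17.176 = 1.9263 × 10^10

1.93 × 10^10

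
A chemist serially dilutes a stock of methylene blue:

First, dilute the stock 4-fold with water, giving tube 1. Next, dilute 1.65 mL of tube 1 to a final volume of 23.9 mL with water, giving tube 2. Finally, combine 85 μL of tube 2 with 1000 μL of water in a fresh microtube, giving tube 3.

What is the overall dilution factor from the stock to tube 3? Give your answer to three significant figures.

Step 1: 4-fold → factor 4
Step 2: 1.65 mL brought to 23.9 mL → factor 23.9/1.65 = 14.485
Step 3: 85 μL + 1000 μL = 1085 μL total → factor 1085/85 = 12.765
Overall dilution factor = 4 × 14.485 × 12.765 = 739.58

740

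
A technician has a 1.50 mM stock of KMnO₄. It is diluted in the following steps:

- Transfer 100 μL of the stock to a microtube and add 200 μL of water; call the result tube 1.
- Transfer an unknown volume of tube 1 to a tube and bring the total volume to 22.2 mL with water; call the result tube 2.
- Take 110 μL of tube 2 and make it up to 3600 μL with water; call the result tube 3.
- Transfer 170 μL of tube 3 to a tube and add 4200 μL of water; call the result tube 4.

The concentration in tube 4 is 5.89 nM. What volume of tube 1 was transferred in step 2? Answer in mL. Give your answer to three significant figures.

Step 1: 100 μL + 200 μL = 300 μL total → factor 300/100 = 3
Step 2: v brought to 22.2 mL → factor = 22.2 mL/v
Step 3: 110 μL brought to 3600 μL → factor 3600/110 = 32.727
Step 4: 170 μL + 4200 μL = 4370 μL total → factor 4370/170 = 25.706
Product of known-step factors = 2523.9
Overall factor = 1.50 mM / (5.89 nM) = 2.5467 × 10^5
Step-2 factor = 2.5467 × 10^5 / 2523.9 = 100.9
v = 22.2 mL / 100.9 = 0.220 mL

0.220 mL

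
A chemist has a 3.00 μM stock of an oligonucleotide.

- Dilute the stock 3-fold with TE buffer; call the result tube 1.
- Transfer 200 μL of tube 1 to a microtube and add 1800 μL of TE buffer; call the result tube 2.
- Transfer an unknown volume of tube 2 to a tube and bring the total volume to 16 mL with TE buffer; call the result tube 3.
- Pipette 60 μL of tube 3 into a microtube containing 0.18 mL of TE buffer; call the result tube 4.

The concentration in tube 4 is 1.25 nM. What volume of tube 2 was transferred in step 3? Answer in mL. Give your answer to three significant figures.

0.800 mL

Step 1: 3-fold → factor 3
Step 2: 200 μL + 1800 μL = 2000 μL total → factor 2000/200 = 10
Step 3: v brought to 16 mL → factor = 16 mL/v
Step 4: 60 μL + 0.18 mL = 240 μL total → factor 240/60 = 4
Product of known-step factors = 120
Overall factor = 3.00 μM / (1.25 nM) = 2400
Step-3 factor = 2400 / 120 = 20
v = 16 mL / 20 = 0.800 mL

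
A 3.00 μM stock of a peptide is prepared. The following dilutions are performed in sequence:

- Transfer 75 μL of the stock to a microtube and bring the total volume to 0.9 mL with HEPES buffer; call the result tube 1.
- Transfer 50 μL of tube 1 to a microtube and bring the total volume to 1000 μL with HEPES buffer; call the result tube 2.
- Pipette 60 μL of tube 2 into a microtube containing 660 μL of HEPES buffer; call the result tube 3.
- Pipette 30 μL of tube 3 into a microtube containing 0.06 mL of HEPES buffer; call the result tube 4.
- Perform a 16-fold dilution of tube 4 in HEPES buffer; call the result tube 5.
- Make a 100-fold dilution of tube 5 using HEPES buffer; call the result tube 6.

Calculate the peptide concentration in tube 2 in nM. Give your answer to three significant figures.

Step 1: 75 μL brought to 0.9 mL → factor 900/75 = 12
Step 2: 50 μL brought to 1000 μL → factor 1000/50 = 20
Dilution factor through tube 2 = 12 × 20 = 240
[tube 2] = 3.00 μM / 240 = 0.01250 μM = 12.5 nM

12.5 nM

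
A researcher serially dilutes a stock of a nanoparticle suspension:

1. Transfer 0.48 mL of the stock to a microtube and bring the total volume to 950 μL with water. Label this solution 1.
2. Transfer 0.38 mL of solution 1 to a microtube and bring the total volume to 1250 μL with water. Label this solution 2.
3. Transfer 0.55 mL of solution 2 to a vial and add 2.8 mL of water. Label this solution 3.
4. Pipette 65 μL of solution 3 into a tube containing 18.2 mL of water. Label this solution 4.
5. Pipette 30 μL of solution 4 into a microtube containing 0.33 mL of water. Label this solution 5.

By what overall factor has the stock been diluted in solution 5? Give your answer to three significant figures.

1.34 × 10^5

Step 1: 0.48 mL brought to 950 μL → factor 0.95/0.48 = 1.9792
Step 2: 0.38 mL brought to 1250 μL → factor 1.25/0.38 = 3.2895
Step 3: 0.55 mL + 2.8 mL = 3.35 mL total → factor 3.35/0.55 = 6.0909
Step 4: 65 μL + 18.2 mL = 18265 μL total → factor 18265/65 = 281
Step 5: 30 μL + 0.33 mL = 360 μL total → factor 360/30 = 12
Overall dilution factor = 1.9792 × 3.2895 × 6.0909 × 281 × 12 = 1.3371 × 10^5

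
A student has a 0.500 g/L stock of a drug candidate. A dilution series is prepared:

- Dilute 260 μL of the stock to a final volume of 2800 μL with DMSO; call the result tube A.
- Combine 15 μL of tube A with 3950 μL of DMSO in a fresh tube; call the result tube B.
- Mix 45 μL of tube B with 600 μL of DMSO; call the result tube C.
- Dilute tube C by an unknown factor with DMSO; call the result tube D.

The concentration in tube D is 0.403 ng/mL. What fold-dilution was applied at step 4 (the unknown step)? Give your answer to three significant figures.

30.4-fold

Step 1: 260 μL brought to 2800 μL → factor 2800/260 = 10.769
Step 2: 15 μL + 3950 μL = 3965 μL total → factor 3965/15 = 264.33
Step 3: 45 μL + 600 μL = 645 μL total → factor 645/45 = 14.333
Step 4: unknown factor x
Product of known-step factors = 40802
Overall factor = 0.500 g/L / (0.403 ng/mL) = 1.2407 × 10^6
x = 1.2407 × 10^6 / 40802 = 30.4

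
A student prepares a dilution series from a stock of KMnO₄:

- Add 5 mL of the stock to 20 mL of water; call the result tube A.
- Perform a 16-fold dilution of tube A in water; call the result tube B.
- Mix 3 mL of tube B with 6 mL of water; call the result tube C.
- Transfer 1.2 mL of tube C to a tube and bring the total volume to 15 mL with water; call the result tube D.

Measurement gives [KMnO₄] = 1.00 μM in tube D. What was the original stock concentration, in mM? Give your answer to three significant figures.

3.00 mM

Step 1: 5 mL + 20 mL = 25 mL total → factor 25/5 = 5
Step 2: 16-fold → factor 16
Step 3: 3 mL + 6 mL = 9 mL total → factor 9/3 = 3
Step 4: 1.2 mL brought to 15 mL → factor 15/1.2 = 12.5
Overall dilution factor = 5 × 16 × 3 × 12.5 = 3000
Stock = 1.00 μM × 3000 = 3000 μM = 3.00 mM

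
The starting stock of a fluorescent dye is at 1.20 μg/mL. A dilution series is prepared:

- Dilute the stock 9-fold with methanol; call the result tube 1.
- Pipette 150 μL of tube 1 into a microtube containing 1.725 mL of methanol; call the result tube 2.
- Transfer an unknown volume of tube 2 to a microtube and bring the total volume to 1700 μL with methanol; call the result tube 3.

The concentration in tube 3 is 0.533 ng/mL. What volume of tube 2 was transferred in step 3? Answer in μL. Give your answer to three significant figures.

Step 1: 9-fold → factor 9
Step 2: 150 μL + 1.725 mL = 1875 μL total → factor 1875/150 = 12.5
Step 3: v brought to 1700 μL → factor = 1700 μL/v
Product of known-step factors = 112.5
Overall factor = 1.20 μg/mL / (0.533 ng/mL) = 2251.4
Step-3 factor = 2251.4 / 112.5 = 20.013
v = 1700 μL / 20.013 = 84.9 μL

84.9 μL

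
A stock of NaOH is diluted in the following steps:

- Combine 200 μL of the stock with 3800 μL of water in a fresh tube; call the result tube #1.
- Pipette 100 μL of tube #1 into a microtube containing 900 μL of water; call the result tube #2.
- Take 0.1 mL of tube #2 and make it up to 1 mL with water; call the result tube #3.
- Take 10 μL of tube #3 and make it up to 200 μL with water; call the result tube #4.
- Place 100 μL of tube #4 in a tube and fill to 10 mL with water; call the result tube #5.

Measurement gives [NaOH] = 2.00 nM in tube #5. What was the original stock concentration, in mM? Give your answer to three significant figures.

8.00 mM

Step 1: 200 μL + 3800 μL = 4000 μL total → factor 4000/200 = 20
Step 2: 100 μL + 900 μL = 1000 μL total → factor 1000/100 = 10
Step 3: 0.1 mL brought to 1 mL → factor 1/0.1 = 10
Step 4: 10 μL brought to 200 μL → factor 200/10 = 20
Step 5: 100 μL brought to 10 mL → factor 10000/100 = 100
Overall dilution factor = 20 × 10 × 10 × 20 × 100 = 4 × 10^6
Stock = 2.00 nM × 4 × 10^6 = 8.000 × 10^6 nM = 8.00 mM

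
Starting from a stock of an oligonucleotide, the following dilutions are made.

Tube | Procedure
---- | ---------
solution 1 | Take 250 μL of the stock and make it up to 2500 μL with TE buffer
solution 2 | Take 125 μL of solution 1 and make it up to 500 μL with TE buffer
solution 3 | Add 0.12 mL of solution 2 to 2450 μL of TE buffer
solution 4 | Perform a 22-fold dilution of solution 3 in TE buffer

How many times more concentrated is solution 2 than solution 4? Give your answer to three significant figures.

471

Step 1: 250 μL brought to 2500 μL → factor 2500/250 = 10
Step 2: 125 μL brought to 500 μL → factor 500/125 = 4
Step 3: 0.12 mL + 2450 μL = 2.57 mL total → factor 2.57/0.12 = 21.417
Step 4: 22-fold → factor 22
Dilution factor to solution 2 = 40; to solution 4 = 18847
[solution 2]/[solution 4] = (factor to solution 4)/(factor to solution 2) = 18847/40 = 471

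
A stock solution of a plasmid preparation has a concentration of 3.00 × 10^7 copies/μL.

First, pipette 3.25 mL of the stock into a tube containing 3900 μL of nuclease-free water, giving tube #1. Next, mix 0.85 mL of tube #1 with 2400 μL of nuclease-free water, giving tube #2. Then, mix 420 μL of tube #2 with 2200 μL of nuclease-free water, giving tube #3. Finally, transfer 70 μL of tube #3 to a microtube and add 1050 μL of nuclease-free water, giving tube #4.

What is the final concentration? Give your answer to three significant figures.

3.57 × 10^4 copies/μL

Step 1: 3.25 mL + 3900 μL = 7.15 mL total → factor 7.15/3.25 = 2.2
Step 2: 0.85 mL + 2400 μL = 3.25 mL total → factor 3.25/0.85 = 3.8235
Step 3: 420 μL + 2200 μL = 2620 μL total → factor 2620/420 = 6.2381
Step 4: 70 μL + 1050 μL = 1120 μL total → factor 1120/70 = 16
Overall dilution factor = 2.2 × 3.8235 × 6.2381 × 16 = 839.57
Final = 3.00 × 10^7 copies/μL / 839.57 = 3.57 × 10^4 copies/μL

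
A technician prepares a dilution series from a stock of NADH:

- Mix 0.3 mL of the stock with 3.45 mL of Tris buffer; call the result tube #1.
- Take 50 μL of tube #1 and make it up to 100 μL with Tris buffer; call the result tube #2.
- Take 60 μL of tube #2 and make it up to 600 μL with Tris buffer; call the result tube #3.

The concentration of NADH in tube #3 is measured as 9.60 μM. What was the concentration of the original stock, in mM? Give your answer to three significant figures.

Step 1: 0.3 mL + 3.45 mL = 3.75 mL total → factor 3.75/0.3 = 12.5
Step 2: 50 μL brought to 100 μL → factor 100/50 = 2
Step 3: 60 μL brought to 600 μL → factor 600/60 = 10
Overall dilution factor = 12.5 × 2 × 10 = 250
Stock = 9.60 μM × 250 = 2400 μM = 2.40 mM

2.40 mM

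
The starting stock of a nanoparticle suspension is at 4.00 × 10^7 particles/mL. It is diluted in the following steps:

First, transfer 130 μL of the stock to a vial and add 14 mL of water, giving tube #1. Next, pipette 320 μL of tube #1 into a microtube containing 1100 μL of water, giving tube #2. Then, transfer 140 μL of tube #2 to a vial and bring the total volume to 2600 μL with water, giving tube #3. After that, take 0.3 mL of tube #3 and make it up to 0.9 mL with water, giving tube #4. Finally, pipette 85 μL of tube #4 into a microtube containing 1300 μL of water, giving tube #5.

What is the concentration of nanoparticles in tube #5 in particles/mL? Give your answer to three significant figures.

Step 1: 130 μL + 14 mL = 14130 μL total → factor 14130/130 = 108.69
Step 2: 320 μL + 1100 μL = 1420 μL total → factor 1420/320 = 4.4375
Step 3: 140 μL brought to 2600 μL → factor 2600/140 = 18.571
Step 4: 0.3 mL brought to 0.9 mL → factor 0.9/0.3 = 3
Step 5: 85 μL + 1300 μL = 1385 μL total → factor 1385/85 = 16.294
Overall dilution factor = 108.69 × 4.4375 × 18.571 × 3 × 16.294 = 4.3786 × 10^5
Final = 4.00 × 10^7 particles/mL / 4.3786 × 10^5 = 91.4 particles/mL

91.4 particles/mL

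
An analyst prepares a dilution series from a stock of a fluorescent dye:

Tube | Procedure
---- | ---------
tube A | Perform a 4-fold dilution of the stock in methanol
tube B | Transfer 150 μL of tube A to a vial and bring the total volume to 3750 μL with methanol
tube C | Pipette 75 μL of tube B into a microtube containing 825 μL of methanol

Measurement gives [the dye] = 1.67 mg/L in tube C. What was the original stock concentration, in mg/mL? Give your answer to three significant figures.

2.00 mg/mL

Step 1: 4-fold → factor 4
Step 2: 150 μL brought to 3750 μL → factor 3750/150 = 25
Step 3: 75 μL + 825 μL = 900 μL total → factor 900/75 = 12
Overall dilution factor = 4 × 25 × 12 = 1200
Stock = 1.67 mg/L × 1200 = 2004 mg/L = 2.00 mg/mL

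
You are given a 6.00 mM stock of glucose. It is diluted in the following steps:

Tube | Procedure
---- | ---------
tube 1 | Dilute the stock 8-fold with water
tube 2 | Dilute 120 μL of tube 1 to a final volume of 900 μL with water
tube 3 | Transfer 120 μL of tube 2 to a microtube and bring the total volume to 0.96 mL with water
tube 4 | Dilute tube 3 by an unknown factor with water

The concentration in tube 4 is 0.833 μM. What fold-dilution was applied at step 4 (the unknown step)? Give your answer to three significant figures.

15.0-fold

Step 1: 8-fold → factor 8
Step 2: 120 μL brought to 900 μL → factor 900/120 = 7.5
Step 3: 120 μL brought to 0.96 mL → factor 960/120 = 8
Step 4: unknown factor x
Product of known-step factors = 480
Overall factor = 6.00 mM / (0.833 μM) = 7202.9
x = 7202.9 / 480 = 15.0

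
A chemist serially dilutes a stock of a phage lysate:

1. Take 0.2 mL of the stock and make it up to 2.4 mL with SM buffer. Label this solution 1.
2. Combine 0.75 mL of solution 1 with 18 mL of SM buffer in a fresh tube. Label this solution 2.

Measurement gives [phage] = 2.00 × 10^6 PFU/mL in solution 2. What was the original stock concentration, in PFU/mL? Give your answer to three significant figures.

6.00 × 10^8 PFU/mL

Step 1: 0.2 mL brought to 2.4 mL → factor 2.4/0.2 = 12
Step 2: 0.75 mL + 18 mL = 18.75 mL total → factor 18.75/0.75 = 25
Overall dilution factor = 12 × 25 = 300
Stock = 2.00 × 10^6 PFU/mL × 300 = 6.00 × 10^8 PFU/mL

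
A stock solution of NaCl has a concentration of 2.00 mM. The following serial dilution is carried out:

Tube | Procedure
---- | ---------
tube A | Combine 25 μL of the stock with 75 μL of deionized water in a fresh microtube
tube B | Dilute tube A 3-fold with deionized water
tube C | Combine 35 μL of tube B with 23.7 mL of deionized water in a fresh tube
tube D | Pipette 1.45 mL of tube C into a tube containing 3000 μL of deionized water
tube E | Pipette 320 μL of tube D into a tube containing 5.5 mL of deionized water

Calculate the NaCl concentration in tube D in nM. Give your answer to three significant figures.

Step 1: 25 μL + 75 μL = 100 μL total → factor 100/25 = 4
Step 2: 3-fold → factor 3
Step 3: 35 μL + 23.7 mL = 23735 μL total → factor 23735/35 = 678.14
Step 4: 1.45 mL + 3000 μL = 4.45 mL total → factor 4.45/1.45 = 3.069
Dilution factor through tube D = 4 × 3 × 678.14 × 3.069 = 24974
[tube D] = 2.00 mM / 24974 = 8.008 × 10^-5 mM = 80.1 nM

80.1 nM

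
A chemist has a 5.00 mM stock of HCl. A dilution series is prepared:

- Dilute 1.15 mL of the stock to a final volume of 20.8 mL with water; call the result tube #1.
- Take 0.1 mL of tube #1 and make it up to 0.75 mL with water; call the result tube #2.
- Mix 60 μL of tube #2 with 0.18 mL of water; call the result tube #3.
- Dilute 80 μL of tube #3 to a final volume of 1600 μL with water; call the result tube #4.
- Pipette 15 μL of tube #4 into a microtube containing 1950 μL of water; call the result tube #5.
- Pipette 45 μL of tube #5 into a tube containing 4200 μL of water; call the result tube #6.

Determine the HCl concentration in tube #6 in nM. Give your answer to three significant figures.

0.0373 nM

Step 1: 1.15 mL brought to 20.8 mL → factor 20.8/1.15 = 18.087
Step 2: 0.1 mL brought to 0.75 mL → factor 0.75/0.1 = 7.5
Step 3: 60 μL + 0.18 mL = 240 μL total → factor 240/60 = 4
Step 4: 80 μL brought to 1600 μL → factor 1600/80 = 20
Step 5: 15 μL + 1950 μL = 1965 μL total → factor 1965/15 = 131
Step 6: 45 μL + 4200 μL = 4245 μL total → factor 4245/45 = 94.333
Overall dilution factor = 18.087 × 7.5 × 4 × 20 × 131 × 94.333 = 1.3411 × 10^8
Final = 5.00 mM / 1.3411 × 10^8 = 3.728 × 10^-8 mM = 0.0373 nM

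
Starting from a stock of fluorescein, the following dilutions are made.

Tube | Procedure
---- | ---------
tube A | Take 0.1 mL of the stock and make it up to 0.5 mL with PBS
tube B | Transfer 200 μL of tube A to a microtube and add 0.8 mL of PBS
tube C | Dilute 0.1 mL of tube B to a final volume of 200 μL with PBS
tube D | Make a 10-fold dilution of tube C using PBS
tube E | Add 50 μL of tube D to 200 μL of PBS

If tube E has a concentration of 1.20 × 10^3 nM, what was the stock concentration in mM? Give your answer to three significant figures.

3.00 mM

Step 1: 0.1 mL brought to 0.5 mL → factor 0.5/0.1 = 5
Step 2: 200 μL + 0.8 mL = 1000 μL total → factor 1000/200 = 5
Step 3: 0.1 mL brought to 200 μL → factor 0.2/0.1 = 2
Step 4: 10-fold → factor 10
Step 5: 50 μL + 200 μL = 250 μL total → factor 250/50 = 5
Overall dilution factor = 5 × 5 × 2 × 10 × 5 = 2500
Stock = 1.20 × 10^3 nM × 2500 = 3.000 × 10^6 nM = 3.00 mM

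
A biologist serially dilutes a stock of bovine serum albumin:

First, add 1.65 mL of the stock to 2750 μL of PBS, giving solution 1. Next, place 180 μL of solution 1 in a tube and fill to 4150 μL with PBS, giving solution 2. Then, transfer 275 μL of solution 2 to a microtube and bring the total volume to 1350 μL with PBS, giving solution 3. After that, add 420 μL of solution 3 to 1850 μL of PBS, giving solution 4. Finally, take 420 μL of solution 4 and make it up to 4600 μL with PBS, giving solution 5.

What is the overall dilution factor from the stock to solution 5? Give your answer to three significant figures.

Step 1: 1.65 mL + 2750 μL = 4.4 mL total → factor 4.4/1.65 = 2.6667
Step 2: 180 μL brought to 4150 μL → factor 4150/180 = 23.056
Step 3: 275 μL brought to 1350 μL → factor 1350/275 = 4.9091
Step 4: 420 μL + 1850 μL = 2270 μL total → factor 2270/420 = 5.4048
Step 5: 420 μL brought to 4600 μL → factor 4600/420 = 10.952
Overall dilution factor = 2.6667 × 23.056 × 4.9091 × 5.4048 × 10.952 = 17866

1.79 × 10^4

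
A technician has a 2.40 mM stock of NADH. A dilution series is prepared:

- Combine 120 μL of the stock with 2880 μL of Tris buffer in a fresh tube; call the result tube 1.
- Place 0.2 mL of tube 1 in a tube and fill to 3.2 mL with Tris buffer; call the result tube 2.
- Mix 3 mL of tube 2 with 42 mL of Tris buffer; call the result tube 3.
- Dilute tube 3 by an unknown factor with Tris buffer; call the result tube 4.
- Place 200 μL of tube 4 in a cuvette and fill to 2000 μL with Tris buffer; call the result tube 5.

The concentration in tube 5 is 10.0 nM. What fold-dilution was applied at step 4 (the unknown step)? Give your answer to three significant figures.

Step 1: 120 μL + 2880 μL = 3000 μL total → factor 3000/120 = 25
Step 2: 0.2 mL brought to 3.2 mL → factor 3.2/0.2 = 16
Step 3: 3 mL + 42 mL = 45 mL total → factor 45/3 = 15
Step 4: unknown factor x
Step 5: 200 μL brought to 2000 μL → factor 2000/200 = 10
Product of known-step factors = 60000
Overall factor = 2.40 mM / (10.0 nM) = 2.4 × 10^5
x = 2.4 × 10^5 / 60000 = 4.00

4.00-fold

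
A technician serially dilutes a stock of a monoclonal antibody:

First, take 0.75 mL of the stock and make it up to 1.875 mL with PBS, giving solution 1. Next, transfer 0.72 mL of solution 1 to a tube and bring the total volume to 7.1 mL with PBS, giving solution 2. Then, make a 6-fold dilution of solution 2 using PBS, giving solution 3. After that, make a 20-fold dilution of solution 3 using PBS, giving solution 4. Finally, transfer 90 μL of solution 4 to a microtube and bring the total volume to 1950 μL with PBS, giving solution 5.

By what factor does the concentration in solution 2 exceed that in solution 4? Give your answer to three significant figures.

120

Step 1: 0.75 mL brought to 1.875 mL → factor 1.875/0.75 = 2.5
Step 2: 0.72 mL brought to 7.1 mL → factor 7.1/0.72 = 9.8611
Step 3: 6-fold → factor 6
Step 4: 20-fold → factor 20
Dilution factor to solution 2 = 24.653; to solution 4 = 2958.3
[solution 2]/[solution 4] = (factor to solution 4)/(factor to solution 2) = 2958.3/24.653 = 120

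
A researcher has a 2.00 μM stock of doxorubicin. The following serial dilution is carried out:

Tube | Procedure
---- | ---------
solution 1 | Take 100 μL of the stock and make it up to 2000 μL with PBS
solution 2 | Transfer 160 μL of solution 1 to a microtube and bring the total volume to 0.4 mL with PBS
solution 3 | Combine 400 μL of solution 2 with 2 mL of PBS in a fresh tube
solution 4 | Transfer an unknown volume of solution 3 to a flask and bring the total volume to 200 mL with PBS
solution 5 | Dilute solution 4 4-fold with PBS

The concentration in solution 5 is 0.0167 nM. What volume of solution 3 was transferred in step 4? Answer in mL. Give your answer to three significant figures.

2.00 mL

Step 1: 100 μL brought to 2000 μL → factor 2000/100 = 20
Step 2: 160 μL brought to 0.4 mL → factor 400/160 = 2.5
Step 3: 400 μL + 2 mL = 2400 μL total → factor 2400/400 = 6
Step 4: v brought to 200 mL → factor = 200 mL/v
Step 5: 4-fold → factor 4
Product of known-step factors = 1200
Overall factor = 2.00 μM / (0.0167 nM) = 1.1976 × 10^5
Step-4 factor = 1.1976 × 10^5 / 1200 = 99.8
v = 200 mL / 99.8 = 2.00 mL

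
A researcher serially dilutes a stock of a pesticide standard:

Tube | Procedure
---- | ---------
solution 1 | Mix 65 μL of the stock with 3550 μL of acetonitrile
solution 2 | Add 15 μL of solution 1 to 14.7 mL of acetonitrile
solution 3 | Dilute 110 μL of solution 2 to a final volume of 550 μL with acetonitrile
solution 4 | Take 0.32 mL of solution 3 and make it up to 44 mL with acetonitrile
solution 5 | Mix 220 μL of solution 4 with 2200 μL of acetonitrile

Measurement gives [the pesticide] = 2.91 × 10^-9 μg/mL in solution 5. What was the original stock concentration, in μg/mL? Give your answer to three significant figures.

Step 1: 65 μL + 3550 μL = 3615 μL total → factor 3615/65 = 55.615
Step 2: 15 μL + 14.7 mL = 14715 μL total → factor 14715/15 = 981
Step 3: 110 μL brought to 550 μL → factor 550/110 = 5
Step 4: 0.32 mL brought to 44 mL → factor 44/0.32 = 137.5
Step 5: 220 μL + 2200 μL = 2420 μL total → factor 2420/220 = 11
Overall dilution factor = 55.615 × 981 × 5 × 137.5 × 11 = 4.126 × 10^8
Stock = 2.91 × 10^-9 μg/mL × 4.126 × 10^8 = 1.20 μg/mL

1.20 μg/mL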